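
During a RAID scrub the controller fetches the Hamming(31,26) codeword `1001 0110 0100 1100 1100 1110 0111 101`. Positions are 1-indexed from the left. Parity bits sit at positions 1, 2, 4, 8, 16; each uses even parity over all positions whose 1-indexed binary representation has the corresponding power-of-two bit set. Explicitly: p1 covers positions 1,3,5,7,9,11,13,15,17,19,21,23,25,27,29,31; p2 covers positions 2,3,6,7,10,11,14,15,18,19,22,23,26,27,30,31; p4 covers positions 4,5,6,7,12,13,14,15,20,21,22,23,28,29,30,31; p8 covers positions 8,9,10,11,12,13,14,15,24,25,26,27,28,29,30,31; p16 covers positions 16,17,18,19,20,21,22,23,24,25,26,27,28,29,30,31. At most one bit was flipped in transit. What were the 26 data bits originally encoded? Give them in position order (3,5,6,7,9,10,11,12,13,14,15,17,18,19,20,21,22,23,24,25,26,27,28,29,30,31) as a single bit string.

01110100110110011100111101

s1: b1⊕b3⊕b5⊕b7⊕b9⊕b11⊕b13⊕b15⊕b17⊕b19⊕b21⊕b23⊕b25⊕b27⊕b29⊕b31 = 1⊕0⊕0⊕1⊕0⊕0⊕1⊕0⊕1⊕0⊕1⊕1⊕0⊕1⊕1⊕1 = 1
s2: b2⊕b3⊕b6⊕b7⊕b10⊕b11⊕b14⊕b15⊕b18⊕b19⊕b22⊕b23⊕b26⊕b27⊕b30⊕b31 = 0⊕0⊕1⊕1⊕1⊕0⊕1⊕0⊕1⊕0⊕1⊕1⊕1⊕1⊕0⊕1 = 0
s4: b4⊕b5⊕b6⊕b7⊕b12⊕b13⊕b14⊕b15⊕b20⊕b21⊕b22⊕b23⊕b28⊕b29⊕b30⊕b31 = 1⊕0⊕1⊕1⊕0⊕1⊕1⊕0⊕0⊕1⊕1⊕1⊕1⊕1⊕0⊕1 = 1
s8: b8⊕b9⊕b10⊕b11⊕b12⊕b13⊕b14⊕b15⊕b24⊕b25⊕b26⊕b27⊕b28⊕b29⊕b30⊕b31 = 0⊕0⊕1⊕0⊕0⊕1⊕1⊕0⊕0⊕0⊕1⊕1⊕1⊕1⊕0⊕1 = 0
s16: b16⊕b17⊕b18⊕b19⊕b20⊕b21⊕b22⊕b23⊕b24⊕b25⊕b26⊕b27⊕b28⊕b29⊕b30⊕b31 = 0⊕1⊕1⊕0⊕0⊕1⊕1⊕1⊕0⊕0⊕1⊕1⊕1⊕1⊕0⊕1 = 0
Syndrome (s16...s1) = 00101 → position 5.
Flip bit 5: corrected codeword = 1001111001001100110011100111101
Data bits at positions 3,5,6,7,9,10,11,12,13,14,15,17,18,19,20,21,22,23,24,25,26,27,28,29,30,31: 01110100110110011100111101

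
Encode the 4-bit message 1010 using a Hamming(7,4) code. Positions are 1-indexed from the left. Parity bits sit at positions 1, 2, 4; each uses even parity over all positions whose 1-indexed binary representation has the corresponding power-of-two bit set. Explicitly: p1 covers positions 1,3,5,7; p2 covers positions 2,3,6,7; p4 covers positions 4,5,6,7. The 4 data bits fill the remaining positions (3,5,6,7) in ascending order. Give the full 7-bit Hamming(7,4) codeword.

Place data bits at non-power-of-two positions: b3=1, b5=0, b6=1, b7=0.
p1 = XOR of data positions {3,5,7} = 1⊕0⊕0 = 1
p2 = XOR of data positions {3,6,7} = 1⊕1⊕0 = 0
p4 = XOR of data positions {5,6,7} = 0⊕1⊕0 = 1
Codeword b1..b7 = 1011010

1011010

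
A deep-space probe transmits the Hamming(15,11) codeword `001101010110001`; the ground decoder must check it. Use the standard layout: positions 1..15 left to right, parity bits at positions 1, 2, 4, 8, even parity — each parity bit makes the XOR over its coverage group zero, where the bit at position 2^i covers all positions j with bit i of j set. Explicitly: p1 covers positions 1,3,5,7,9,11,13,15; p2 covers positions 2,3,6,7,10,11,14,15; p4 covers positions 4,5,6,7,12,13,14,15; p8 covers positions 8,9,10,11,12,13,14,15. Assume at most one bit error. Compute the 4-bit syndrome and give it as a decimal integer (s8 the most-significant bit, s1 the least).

s1: b1⊕b3⊕b5⊕b7⊕b9⊕b11⊕b13⊕b15 = 0⊕1⊕0⊕0⊕0⊕1⊕0⊕1 = 1
s2: b2⊕b3⊕b6⊕b7⊕b10⊕b11⊕b14⊕b15 = 0⊕1⊕1⊕0⊕1⊕1⊕0⊕1 = 1
s4: b4⊕b5⊕b6⊕b7⊕b12⊕b13⊕b14⊕b15 = 1⊕0⊕1⊕0⊕0⊕0⊕0⊕1 = 1
s8: b8⊕b9⊕b10⊕b11⊕b12⊕b13⊕b14⊕b15 = 1⊕0⊕1⊕1⊕0⊕0⊕0⊕1 = 0
Syndrome (s8...s1) = 0111 → position 7.

7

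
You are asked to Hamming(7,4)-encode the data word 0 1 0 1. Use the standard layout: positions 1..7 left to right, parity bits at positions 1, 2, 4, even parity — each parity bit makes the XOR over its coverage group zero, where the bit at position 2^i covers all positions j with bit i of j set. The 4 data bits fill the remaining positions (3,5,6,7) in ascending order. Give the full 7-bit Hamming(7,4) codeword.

Place data bits at non-power-of-two positions: b3=0, b5=1, b6=0, b7=1.
p1 = XOR of data positions {3,5,7} = 0⊕1⊕1 = 0
p2 = XOR of data positions {3,6,7} = 0⊕0⊕1 = 1
p4 = XOR of data positions {5,6,7} = 1⊕0⊕1 = 0
Codeword b1..b7 = 0100101

0100101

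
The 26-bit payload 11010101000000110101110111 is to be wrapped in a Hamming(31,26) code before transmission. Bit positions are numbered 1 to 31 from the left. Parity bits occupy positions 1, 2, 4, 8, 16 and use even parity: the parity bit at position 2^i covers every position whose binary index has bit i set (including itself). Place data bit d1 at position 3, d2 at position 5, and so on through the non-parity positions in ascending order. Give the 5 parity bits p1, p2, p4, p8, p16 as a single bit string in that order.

10101

Place data bits at non-power-of-two positions: b3=1, b5=1, b6=0, b7=1, b9=0, b10=1, b11=0, b12=1, b13=0, b14=0, b15=0, b17=0, b18=0, b19=0, b20=1, b21=1, b22=0, b23=1, b24=0, b25=1, b26=1, b27=1, b28=0, b29=1, b30=1, b31=1.
p1 = XOR of data positions {3,5,7,9,11,13,15,17,19,21,23,25,27,29,31} = 1⊕1⊕1⊕0⊕0⊕0⊕0⊕0⊕0⊕1⊕1⊕1⊕1⊕1⊕1 = 1
p2 = XOR of data positions {3,6,7,10,11,14,15,18,19,22,23,26,27,30,31} = 1⊕0⊕1⊕1⊕0⊕0⊕0⊕0⊕0⊕0⊕1⊕1⊕1⊕1⊕1 = 0
p4 = XOR of data positions {5,6,7,12,13,14,15,20,21,22,23,28,29,30,31} = 1⊕0⊕1⊕1⊕0⊕0⊕0⊕1⊕1⊕0⊕1⊕0⊕1⊕1⊕1 = 1
p8 = XOR of data positions {9,10,11,12,13,14,15,24,25,26,27,28,29,30,31} = 0⊕1⊕0⊕1⊕0⊕0⊕0⊕0⊕1⊕1⊕1⊕0⊕1⊕1⊕1 = 0
p16 = XOR of data positions {17,18,19,20,21,22,23,24,25,26,27,28,29,30,31} = 0⊕0⊕0⊕1⊕1⊕0⊕1⊕0⊕1⊕1⊕1⊕0⊕1⊕1⊕1 = 1
Parity bits p1,p2,p4,p8,p16 = 10101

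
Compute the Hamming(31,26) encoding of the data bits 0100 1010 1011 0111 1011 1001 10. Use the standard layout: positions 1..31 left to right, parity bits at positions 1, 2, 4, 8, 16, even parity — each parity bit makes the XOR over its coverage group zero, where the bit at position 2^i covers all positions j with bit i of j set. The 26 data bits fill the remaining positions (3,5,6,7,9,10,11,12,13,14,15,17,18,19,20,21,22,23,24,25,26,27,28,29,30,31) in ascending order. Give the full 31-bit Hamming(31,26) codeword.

0000100110101010101111011100110

Place data bits at non-power-of-two positions: b3=0, b5=1, b6=0, b7=0, b9=1, b10=0, b11=1, b12=0, b13=1, b14=0, b15=1, b17=1, b18=0, b19=1, b20=1, b21=1, b22=1, b23=0, b24=1, b25=1, b26=1, b27=0, b28=0, b29=1, b30=1, b31=0.
p1 = XOR of data positions {3,5,7,9,11,13,15,17,19,21,23,25,27,29,31} = 0⊕1⊕0⊕1⊕1⊕1⊕1⊕1⊕1⊕1⊕0⊕1⊕0⊕1⊕0 = 0
p2 = XOR of data positions {3,6,7,10,11,14,15,18,19,22,23,26,27,30,31} = 0⊕0⊕0⊕0⊕1⊕0⊕1⊕0⊕1⊕1⊕0⊕1⊕0⊕1⊕0 = 0
p4 = XOR of data positions {5,6,7,12,13,14,15,20,21,22,23,28,29,30,31} = 1⊕0⊕0⊕0⊕1⊕0⊕1⊕1⊕1⊕1⊕0⊕0⊕1⊕1⊕0 = 0
p8 = XOR of data positions {9,10,11,12,13,14,15,24,25,26,27,28,29,30,31} = 1⊕0⊕1⊕0⊕1⊕0⊕1⊕1⊕1⊕1⊕0⊕0⊕1⊕1⊕0 = 1
p16 = XOR of data positions {17,18,19,20,21,22,23,24,25,26,27,28,29,30,31} = 1⊕0⊕1⊕1⊕1⊕1⊕0⊕1⊕1⊕1⊕0⊕0⊕1⊕1⊕0 = 0
Codeword b1..b31 = 0000100110101010101111011100110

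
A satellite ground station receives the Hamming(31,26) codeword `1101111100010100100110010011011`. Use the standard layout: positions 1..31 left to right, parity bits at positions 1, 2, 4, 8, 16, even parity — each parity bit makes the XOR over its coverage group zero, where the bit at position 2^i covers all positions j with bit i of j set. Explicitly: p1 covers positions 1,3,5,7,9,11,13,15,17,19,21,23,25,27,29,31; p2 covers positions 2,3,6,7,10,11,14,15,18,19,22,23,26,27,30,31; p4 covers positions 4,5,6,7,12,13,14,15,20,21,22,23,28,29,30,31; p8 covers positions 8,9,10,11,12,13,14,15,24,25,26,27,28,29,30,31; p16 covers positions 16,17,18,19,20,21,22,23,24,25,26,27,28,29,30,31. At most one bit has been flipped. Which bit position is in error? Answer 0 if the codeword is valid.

7

s1: b1⊕b3⊕b5⊕b7⊕b9⊕b11⊕b13⊕b15⊕b17⊕b19⊕b21⊕b23⊕b25⊕b27⊕b29⊕b31 = 1⊕0⊕1⊕1⊕0⊕0⊕0⊕0⊕1⊕0⊕1⊕0⊕0⊕1⊕0⊕1 = 1
s2: b2⊕b3⊕b6⊕b7⊕b10⊕b11⊕b14⊕b15⊕b18⊕b19⊕b22⊕b23⊕b26⊕b27⊕b30⊕b31 = 1⊕0⊕1⊕1⊕0⊕0⊕1⊕0⊕0⊕0⊕0⊕0⊕0⊕1⊕1⊕1 = 1
s4: b4⊕b5⊕b6⊕b7⊕b12⊕b13⊕b14⊕b15⊕b20⊕b21⊕b22⊕b23⊕b28⊕b29⊕b30⊕b31 = 1⊕1⊕1⊕1⊕1⊕0⊕1⊕0⊕1⊕1⊕0⊕0⊕1⊕0⊕1⊕1 = 1
s8: b8⊕b9⊕b10⊕b11⊕b12⊕b13⊕b14⊕b15⊕b24⊕b25⊕b26⊕b27⊕b28⊕b29⊕b30⊕b31 = 1⊕0⊕0⊕0⊕1⊕0⊕1⊕0⊕1⊕0⊕0⊕1⊕1⊕0⊕1⊕1 = 0
s16: b16⊕b17⊕b18⊕b19⊕b20⊕b21⊕b22⊕b23⊕b24⊕b25⊕b26⊕b27⊕b28⊕b29⊕b30⊕b31 = 0⊕1⊕0⊕0⊕1⊕1⊕0⊕0⊕1⊕0⊕0⊕1⊕1⊕0⊕1⊕1 = 0
Syndrome (s16...s1) = 00111 → position 7.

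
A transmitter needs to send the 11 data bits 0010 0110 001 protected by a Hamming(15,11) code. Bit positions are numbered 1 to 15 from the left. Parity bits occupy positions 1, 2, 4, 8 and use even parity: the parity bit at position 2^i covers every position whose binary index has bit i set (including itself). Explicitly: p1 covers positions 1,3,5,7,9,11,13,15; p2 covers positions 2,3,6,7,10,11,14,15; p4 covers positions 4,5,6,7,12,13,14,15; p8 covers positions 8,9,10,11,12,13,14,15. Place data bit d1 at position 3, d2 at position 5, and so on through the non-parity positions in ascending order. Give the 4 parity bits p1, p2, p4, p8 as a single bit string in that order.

Place data bits at non-power-of-two positions: b3=0, b5=0, b6=1, b7=0, b9=0, b10=1, b11=1, b12=0, b13=0, b14=0, b15=1.
p1 = XOR of data positions {3,5,7,9,11,13,15} = 0⊕0⊕0⊕0⊕1⊕0⊕1 = 0
p2 = XOR of data positions {3,6,7,10,11,14,15} = 0⊕1⊕0⊕1⊕1⊕0⊕1 = 0
p4 = XOR of data positions {5,6,7,12,13,14,15} = 0⊕1⊕0⊕0⊕0⊕0⊕1 = 0
p8 = XOR of data positions {9,10,11,12,13,14,15} = 0⊕1⊕1⊕0⊕0⊕0⊕1 = 1
Parity bits p1,p2,p4,p8 = 0001

0001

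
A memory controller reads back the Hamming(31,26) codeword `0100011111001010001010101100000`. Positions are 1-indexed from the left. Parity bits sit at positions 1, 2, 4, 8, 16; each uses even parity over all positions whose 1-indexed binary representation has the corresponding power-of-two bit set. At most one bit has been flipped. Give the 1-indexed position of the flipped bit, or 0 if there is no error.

s1: b1⊕b3⊕b5⊕b7⊕b9⊕b11⊕b13⊕b15⊕b17⊕b19⊕b21⊕b23⊕b25⊕b27⊕b29⊕b31 = 0⊕0⊕0⊕1⊕1⊕0⊕1⊕1⊕0⊕1⊕1⊕1⊕1⊕0⊕0⊕0 = 0
s2: b2⊕b3⊕b6⊕b7⊕b10⊕b11⊕b14⊕b15⊕b18⊕b19⊕b22⊕b23⊕b26⊕b27⊕b30⊕b31 = 1⊕0⊕1⊕1⊕1⊕0⊕0⊕1⊕0⊕1⊕0⊕1⊕1⊕0⊕0⊕0 = 0
s4: b4⊕b5⊕b6⊕b7⊕b12⊕b13⊕b14⊕b15⊕b20⊕b21⊕b22⊕b23⊕b28⊕b29⊕b30⊕b31 = 0⊕0⊕1⊕1⊕0⊕1⊕0⊕1⊕0⊕1⊕0⊕1⊕0⊕0⊕0⊕0 = 0
s8: b8⊕b9⊕b10⊕b11⊕b12⊕b13⊕b14⊕b15⊕b24⊕b25⊕b26⊕b27⊕b28⊕b29⊕b30⊕b31 = 1⊕1⊕1⊕0⊕0⊕1⊕0⊕1⊕0⊕1⊕1⊕0⊕0⊕0⊕0⊕0 = 1
s16: b16⊕b17⊕b18⊕b19⊕b20⊕b21⊕b22⊕b23⊕b24⊕b25⊕b26⊕b27⊕b28⊕b29⊕b30⊕b31 = 0⊕0⊕0⊕1⊕0⊕1⊕0⊕1⊕0⊕1⊕1⊕0⊕0⊕0⊕0⊕0 = 1
Syndrome (s16...s1) = 11000 → position 24.

24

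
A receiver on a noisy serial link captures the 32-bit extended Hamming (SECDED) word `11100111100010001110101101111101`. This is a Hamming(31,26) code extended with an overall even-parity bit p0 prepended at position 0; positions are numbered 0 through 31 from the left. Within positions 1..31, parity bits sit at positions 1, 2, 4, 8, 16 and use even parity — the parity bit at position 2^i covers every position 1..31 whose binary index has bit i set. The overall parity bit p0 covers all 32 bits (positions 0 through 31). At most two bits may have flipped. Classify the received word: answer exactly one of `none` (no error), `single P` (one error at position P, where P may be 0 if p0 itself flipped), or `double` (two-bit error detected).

double

s1: b1⊕b3⊕b5⊕b7⊕b9⊕b11⊕b13⊕b15⊕b17⊕b19⊕b21⊕b23⊕b25⊕b27⊕b29⊕b31 = 1⊕0⊕1⊕1⊕0⊕0⊕0⊕0⊕1⊕0⊕0⊕1⊕1⊕1⊕1⊕1 = 1
s2: b2⊕b3⊕b6⊕b7⊕b10⊕b11⊕b14⊕b15⊕b18⊕b19⊕b22⊕b23⊕b26⊕b27⊕b30⊕b31 = 1⊕0⊕1⊕1⊕0⊕0⊕0⊕0⊕1⊕0⊕1⊕1⊕1⊕1⊕0⊕1 = 1
s4: b4⊕b5⊕b6⊕b7⊕b12⊕b13⊕b14⊕b15⊕b20⊕b21⊕b22⊕b23⊕b28⊕b29⊕b30⊕b31 = 0⊕1⊕1⊕1⊕1⊕0⊕0⊕0⊕1⊕0⊕1⊕1⊕1⊕1⊕0⊕1 = 0
s8: b8⊕b9⊕b10⊕b11⊕b12⊕b13⊕b14⊕b15⊕b24⊕b25⊕b26⊕b27⊕b28⊕b29⊕b30⊕b31 = 1⊕0⊕0⊕0⊕1⊕0⊕0⊕0⊕0⊕1⊕1⊕1⊕1⊕1⊕0⊕1 = 0
s16: b16⊕b17⊕b18⊕b19⊕b20⊕b21⊕b22⊕b23⊕b24⊕b25⊕b26⊕b27⊕b28⊕b29⊕b30⊕b31 = 1⊕1⊕1⊕0⊕1⊕0⊕1⊕1⊕0⊕1⊕1⊕1⊕1⊕1⊕0⊕1 = 0
Syndrome (s16...s1) = 00011 → position 3.
Overall parity (XOR of all 32 bits, including p0): 1⊕1⊕1⊕0⊕0⊕1⊕1⊕1⊕1⊕0⊕0⊕0⊕1⊕0⊕0⊕0⊕1⊕1⊕1⊕0⊕1⊕0⊕1⊕1⊕0⊕1⊕1⊕1⊕1⊕1⊕0⊕1 = 0
Overall=0, syndrome position=3 → double-bit error detected (uncorrectable).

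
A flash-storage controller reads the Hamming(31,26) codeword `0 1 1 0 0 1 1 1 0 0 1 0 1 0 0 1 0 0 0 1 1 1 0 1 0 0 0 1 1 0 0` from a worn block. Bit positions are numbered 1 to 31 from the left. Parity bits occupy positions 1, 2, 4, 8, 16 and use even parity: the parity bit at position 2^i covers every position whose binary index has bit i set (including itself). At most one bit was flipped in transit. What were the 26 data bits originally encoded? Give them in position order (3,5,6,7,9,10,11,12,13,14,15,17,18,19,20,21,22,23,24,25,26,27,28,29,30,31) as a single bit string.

s1: b1⊕b3⊕b5⊕b7⊕b9⊕b11⊕b13⊕b15⊕b17⊕b19⊕b21⊕b23⊕b25⊕b27⊕b29⊕b31 = 0⊕1⊕0⊕1⊕0⊕1⊕1⊕0⊕0⊕0⊕1⊕0⊕0⊕0⊕1⊕0 = 0
s2: b2⊕b3⊕b6⊕b7⊕b10⊕b11⊕b14⊕b15⊕b18⊕b19⊕b22⊕b23⊕b26⊕b27⊕b30⊕b31 = 1⊕1⊕1⊕1⊕0⊕1⊕0⊕0⊕0⊕0⊕1⊕0⊕0⊕0⊕0⊕0 = 0
s4: b4⊕b5⊕b6⊕b7⊕b12⊕b13⊕b14⊕b15⊕b20⊕b21⊕b22⊕b23⊕b28⊕b29⊕b30⊕b31 = 0⊕0⊕1⊕1⊕0⊕1⊕0⊕0⊕1⊕1⊕1⊕0⊕1⊕1⊕0⊕0 = 0
s8: b8⊕b9⊕b10⊕b11⊕b12⊕b13⊕b14⊕b15⊕b24⊕b25⊕b26⊕b27⊕b28⊕b29⊕b30⊕b31 = 1⊕0⊕0⊕1⊕0⊕1⊕0⊕0⊕1⊕0⊕0⊕0⊕1⊕1⊕0⊕0 = 0
s16: b16⊕b17⊕b18⊕b19⊕b20⊕b21⊕b22⊕b23⊕b24⊕b25⊕b26⊕b27⊕b28⊕b29⊕b30⊕b31 = 1⊕0⊕0⊕0⊕1⊕1⊕1⊕0⊕1⊕0⊕0⊕0⊕1⊕1⊕0⊕0 = 1
Syndrome (s16...s1) = 10000 → position 16.
Flip bit 16: corrected codeword = 0110011100101000000111010001100
Data bits at positions 3,5,6,7,9,10,11,12,13,14,15,17,18,19,20,21,22,23,24,25,26,27,28,29,30,31: 10110010100000111010001100

10110010100000111010001100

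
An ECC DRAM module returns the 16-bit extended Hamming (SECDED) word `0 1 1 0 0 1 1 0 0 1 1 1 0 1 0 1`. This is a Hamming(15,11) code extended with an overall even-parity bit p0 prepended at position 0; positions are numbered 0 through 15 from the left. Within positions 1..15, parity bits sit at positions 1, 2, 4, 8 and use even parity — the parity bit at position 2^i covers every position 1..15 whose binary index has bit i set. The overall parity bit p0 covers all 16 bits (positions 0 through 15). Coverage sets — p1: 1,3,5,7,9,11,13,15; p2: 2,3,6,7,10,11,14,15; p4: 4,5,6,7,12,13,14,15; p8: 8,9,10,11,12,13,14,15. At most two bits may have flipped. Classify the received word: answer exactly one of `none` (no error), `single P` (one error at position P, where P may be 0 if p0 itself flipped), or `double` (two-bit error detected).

single 10

s1: b1⊕b3⊕b5⊕b7⊕b9⊕b11⊕b13⊕b15 = 1⊕0⊕1⊕0⊕1⊕1⊕1⊕1 = 0
s2: b2⊕b3⊕b6⊕b7⊕b10⊕b11⊕b14⊕b15 = 1⊕0⊕1⊕0⊕1⊕1⊕0⊕1 = 1
s4: b4⊕b5⊕b6⊕b7⊕b12⊕b13⊕b14⊕b15 = 0⊕1⊕1⊕0⊕0⊕1⊕0⊕1 = 0
s8: b8⊕b9⊕b10⊕b11⊕b12⊕b13⊕b14⊕b15 = 0⊕1⊕1⊕1⊕0⊕1⊕0⊕1 = 1
Syndrome (s8...s1) = 1010 → position 10.
Overall parity (XOR of all 16 bits, including p0): 0⊕1⊕1⊕0⊕0⊕1⊕1⊕0⊕0⊕1⊕1⊕1⊕0⊕1⊕0⊕1 = 1
Overall=1, syndrome position=10 → single-bit error at position 10.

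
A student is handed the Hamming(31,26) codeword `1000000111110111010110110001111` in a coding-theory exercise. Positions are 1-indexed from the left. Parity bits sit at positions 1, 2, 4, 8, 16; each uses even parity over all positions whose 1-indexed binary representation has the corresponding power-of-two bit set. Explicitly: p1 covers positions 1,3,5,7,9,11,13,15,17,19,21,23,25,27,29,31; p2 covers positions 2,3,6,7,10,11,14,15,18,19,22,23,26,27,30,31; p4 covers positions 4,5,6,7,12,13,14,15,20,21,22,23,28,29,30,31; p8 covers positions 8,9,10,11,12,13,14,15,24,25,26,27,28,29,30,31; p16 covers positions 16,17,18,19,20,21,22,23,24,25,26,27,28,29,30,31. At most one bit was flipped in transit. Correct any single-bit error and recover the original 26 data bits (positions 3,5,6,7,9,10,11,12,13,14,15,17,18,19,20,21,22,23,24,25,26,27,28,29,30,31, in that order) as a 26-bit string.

00001111011010110110001111

s1: b1⊕b3⊕b5⊕b7⊕b9⊕b11⊕b13⊕b15⊕b17⊕b19⊕b21⊕b23⊕b25⊕b27⊕b29⊕b31 = 1⊕0⊕0⊕0⊕1⊕1⊕0⊕1⊕0⊕0⊕1⊕1⊕0⊕0⊕1⊕1 = 0
s2: b2⊕b3⊕b6⊕b7⊕b10⊕b11⊕b14⊕b15⊕b18⊕b19⊕b22⊕b23⊕b26⊕b27⊕b30⊕b31 = 0⊕0⊕0⊕0⊕1⊕1⊕1⊕1⊕1⊕0⊕0⊕1⊕0⊕0⊕1⊕1 = 0
s4: b4⊕b5⊕b6⊕b7⊕b12⊕b13⊕b14⊕b15⊕b20⊕b21⊕b22⊕b23⊕b28⊕b29⊕b30⊕b31 = 0⊕0⊕0⊕0⊕1⊕0⊕1⊕1⊕1⊕1⊕0⊕1⊕1⊕1⊕1⊕1 = 0
s8: b8⊕b9⊕b10⊕b11⊕b12⊕b13⊕b14⊕b15⊕b24⊕b25⊕b26⊕b27⊕b28⊕b29⊕b30⊕b31 = 1⊕1⊕1⊕1⊕1⊕0⊕1⊕1⊕1⊕0⊕0⊕0⊕1⊕1⊕1⊕1 = 0
s16: b16⊕b17⊕b18⊕b19⊕b20⊕b21⊕b22⊕b23⊕b24⊕b25⊕b26⊕b27⊕b28⊕b29⊕b30⊕b31 = 1⊕0⊕1⊕0⊕1⊕1⊕0⊕1⊕1⊕0⊕0⊕0⊕1⊕1⊕1⊕1 = 0
Syndrome (s16...s1) = 00000 → position 0 (no error).
No correction needed.
Data bits at positions 3,5,6,7,9,10,11,12,13,14,15,17,18,19,20,21,22,23,24,25,26,27,28,29,30,31: 00001111011010110110001111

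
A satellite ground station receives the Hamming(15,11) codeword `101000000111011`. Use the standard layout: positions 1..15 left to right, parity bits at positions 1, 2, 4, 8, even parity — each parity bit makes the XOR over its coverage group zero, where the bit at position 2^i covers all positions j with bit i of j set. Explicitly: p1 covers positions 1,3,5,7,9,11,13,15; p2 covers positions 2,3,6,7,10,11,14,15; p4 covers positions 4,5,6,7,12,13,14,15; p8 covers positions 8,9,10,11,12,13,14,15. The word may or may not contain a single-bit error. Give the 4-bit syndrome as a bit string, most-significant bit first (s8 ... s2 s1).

1110

s1: b1⊕b3⊕b5⊕b7⊕b9⊕b11⊕b13⊕b15 = 1⊕1⊕0⊕0⊕0⊕1⊕0⊕1 = 0
s2: b2⊕b3⊕b6⊕b7⊕b10⊕b11⊕b14⊕b15 = 0⊕1⊕0⊕0⊕1⊕1⊕1⊕1 = 1
s4: b4⊕b5⊕b6⊕b7⊕b12⊕b13⊕b14⊕b15 = 0⊕0⊕0⊕0⊕1⊕0⊕1⊕1 = 1
s8: b8⊕b9⊕b10⊕b11⊕b12⊕b13⊕b14⊕b15 = 0⊕0⊕1⊕1⊕1⊕0⊕1⊕1 = 1
Syndrome (s8...s1) = 1110 → position 14.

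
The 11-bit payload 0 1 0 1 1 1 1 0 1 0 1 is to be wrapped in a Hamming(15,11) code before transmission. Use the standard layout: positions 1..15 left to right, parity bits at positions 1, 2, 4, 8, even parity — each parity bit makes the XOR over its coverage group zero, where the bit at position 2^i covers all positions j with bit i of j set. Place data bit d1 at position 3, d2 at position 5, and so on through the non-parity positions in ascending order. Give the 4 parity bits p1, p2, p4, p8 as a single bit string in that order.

0001

Place data bits at non-power-of-two positions: b3=0, b5=1, b6=0, b7=1, b9=1, b10=1, b11=1, b12=0, b13=1, b14=0, b15=1.
p1 = XOR of data positions {3,5,7,9,11,13,15} = 0⊕1⊕1⊕1⊕1⊕1⊕1 = 0
p2 = XOR of data positions {3,6,7,10,11,14,15} = 0⊕0⊕1⊕1⊕1⊕0⊕1 = 0
p4 = XOR of data positions {5,6,7,12,13,14,15} = 1⊕0⊕1⊕0⊕1⊕0⊕1 = 0
p8 = XOR of data positions {9,10,11,12,13,14,15} = 1⊕1⊕1⊕0⊕1⊕0⊕1 = 1
Parity bits p1,p2,p4,p8 = 0001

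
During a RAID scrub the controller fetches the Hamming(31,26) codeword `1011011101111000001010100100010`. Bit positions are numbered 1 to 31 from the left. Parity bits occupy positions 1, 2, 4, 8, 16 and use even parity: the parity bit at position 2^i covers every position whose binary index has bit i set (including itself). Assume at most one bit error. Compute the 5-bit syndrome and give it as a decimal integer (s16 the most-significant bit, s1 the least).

26

s1: b1⊕b3⊕b5⊕b7⊕b9⊕b11⊕b13⊕b15⊕b17⊕b19⊕b21⊕b23⊕b25⊕b27⊕b29⊕b31 = 1⊕1⊕0⊕1⊕0⊕1⊕1⊕0⊕0⊕1⊕1⊕1⊕0⊕0⊕0⊕0 = 0
s2: b2⊕b3⊕b6⊕b7⊕b10⊕b11⊕b14⊕b15⊕b18⊕b19⊕b22⊕b23⊕b26⊕b27⊕b30⊕b31 = 0⊕1⊕1⊕1⊕1⊕1⊕0⊕0⊕0⊕1⊕0⊕1⊕1⊕0⊕1⊕0 = 1
s4: b4⊕b5⊕b6⊕b7⊕b12⊕b13⊕b14⊕b15⊕b20⊕b21⊕b22⊕b23⊕b28⊕b29⊕b30⊕b31 = 1⊕0⊕1⊕1⊕1⊕1⊕0⊕0⊕0⊕1⊕0⊕1⊕0⊕0⊕1⊕0 = 0
s8: b8⊕b9⊕b10⊕b11⊕b12⊕b13⊕b14⊕b15⊕b24⊕b25⊕b26⊕b27⊕b28⊕b29⊕b30⊕b31 = 1⊕0⊕1⊕1⊕1⊕1⊕0⊕0⊕0⊕0⊕1⊕0⊕0⊕0⊕1⊕0 = 1
s16: b16⊕b17⊕b18⊕b19⊕b20⊕b21⊕b22⊕b23⊕b24⊕b25⊕b26⊕b27⊕b28⊕b29⊕b30⊕b31 = 0⊕0⊕0⊕1⊕0⊕1⊕0⊕1⊕0⊕0⊕1⊕0⊕0⊕0⊕1⊕0 = 1
Syndrome (s16...s1) = 11010 → position 26.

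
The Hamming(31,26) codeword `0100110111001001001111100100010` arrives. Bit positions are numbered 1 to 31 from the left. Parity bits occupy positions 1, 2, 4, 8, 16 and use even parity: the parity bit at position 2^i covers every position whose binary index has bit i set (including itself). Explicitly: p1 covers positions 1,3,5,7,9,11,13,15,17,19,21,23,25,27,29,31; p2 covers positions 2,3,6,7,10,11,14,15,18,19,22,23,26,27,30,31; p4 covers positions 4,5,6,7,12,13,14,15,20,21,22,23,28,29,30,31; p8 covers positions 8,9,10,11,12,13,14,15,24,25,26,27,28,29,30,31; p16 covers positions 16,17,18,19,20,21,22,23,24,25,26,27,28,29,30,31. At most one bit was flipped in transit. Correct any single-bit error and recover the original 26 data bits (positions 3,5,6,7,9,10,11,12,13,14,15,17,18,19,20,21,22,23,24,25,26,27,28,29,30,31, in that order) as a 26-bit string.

01101100100001111100100010

s1: b1⊕b3⊕b5⊕b7⊕b9⊕b11⊕b13⊕b15⊕b17⊕b19⊕b21⊕b23⊕b25⊕b27⊕b29⊕b31 = 0⊕0⊕1⊕0⊕1⊕0⊕1⊕0⊕0⊕1⊕1⊕1⊕0⊕0⊕0⊕0 = 0
s2: b2⊕b3⊕b6⊕b7⊕b10⊕b11⊕b14⊕b15⊕b18⊕b19⊕b22⊕b23⊕b26⊕b27⊕b30⊕b31 = 1⊕0⊕1⊕0⊕1⊕0⊕0⊕0⊕0⊕1⊕1⊕1⊕1⊕0⊕1⊕0 = 0
s4: b4⊕b5⊕b6⊕b7⊕b12⊕b13⊕b14⊕b15⊕b20⊕b21⊕b22⊕b23⊕b28⊕b29⊕b30⊕b31 = 0⊕1⊕1⊕0⊕0⊕1⊕0⊕0⊕1⊕1⊕1⊕1⊕0⊕0⊕1⊕0 = 0
s8: b8⊕b9⊕b10⊕b11⊕b12⊕b13⊕b14⊕b15⊕b24⊕b25⊕b26⊕b27⊕b28⊕b29⊕b30⊕b31 = 1⊕1⊕1⊕0⊕0⊕1⊕0⊕0⊕0⊕0⊕1⊕0⊕0⊕0⊕1⊕0 = 0
s16: b16⊕b17⊕b18⊕b19⊕b20⊕b21⊕b22⊕b23⊕b24⊕b25⊕b26⊕b27⊕b28⊕b29⊕b30⊕b31 = 1⊕0⊕0⊕1⊕1⊕1⊕1⊕1⊕0⊕0⊕1⊕0⊕0⊕0⊕1⊕0 = 0
Syndrome (s16...s1) = 00000 → position 0 (no error).
No correction needed.
Data bits at positions 3,5,6,7,9,10,11,12,13,14,15,17,18,19,20,21,22,23,24,25,26,27,28,29,30,31: 01101100100001111100100010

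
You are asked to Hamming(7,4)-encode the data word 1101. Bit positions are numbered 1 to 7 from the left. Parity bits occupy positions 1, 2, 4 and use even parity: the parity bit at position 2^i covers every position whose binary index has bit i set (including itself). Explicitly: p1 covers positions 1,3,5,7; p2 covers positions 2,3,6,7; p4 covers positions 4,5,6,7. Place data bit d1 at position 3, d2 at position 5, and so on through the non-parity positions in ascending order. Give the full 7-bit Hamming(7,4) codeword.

1010101

Place data bits at non-power-of-two positions: b3=1, b5=1, b6=0, b7=1.
p1 = XOR of data positions {3,5,7} = 1⊕1⊕1 = 1
p2 = XOR of data positions {3,6,7} = 1⊕0⊕1 = 0
p4 = XOR of data positions {5,6,7} = 1⊕0⊕1 = 0
Codeword b1..b7 = 1010101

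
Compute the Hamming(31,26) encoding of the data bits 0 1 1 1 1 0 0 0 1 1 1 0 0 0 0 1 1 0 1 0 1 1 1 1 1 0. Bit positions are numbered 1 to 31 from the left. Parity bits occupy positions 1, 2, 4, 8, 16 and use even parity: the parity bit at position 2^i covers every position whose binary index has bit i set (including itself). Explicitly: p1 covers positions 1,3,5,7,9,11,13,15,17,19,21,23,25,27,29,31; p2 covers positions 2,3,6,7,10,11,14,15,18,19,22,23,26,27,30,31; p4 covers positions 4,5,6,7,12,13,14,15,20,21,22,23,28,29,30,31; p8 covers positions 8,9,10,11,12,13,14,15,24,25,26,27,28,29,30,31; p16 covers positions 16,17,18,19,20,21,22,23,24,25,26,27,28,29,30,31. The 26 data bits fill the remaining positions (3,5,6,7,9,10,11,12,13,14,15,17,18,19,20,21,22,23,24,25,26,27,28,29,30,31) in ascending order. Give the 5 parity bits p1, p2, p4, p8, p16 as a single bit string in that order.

00100

Place data bits at non-power-of-two positions: b3=0, b5=1, b6=1, b7=1, b9=1, b10=0, b11=0, b12=0, b13=1, b14=1, b15=1, b17=0, b18=0, b19=0, b20=0, b21=1, b22=1, b23=0, b24=1, b25=0, b26=1, b27=1, b28=1, b29=1, b30=1, b31=0.
p1 = XOR of data positions {3,5,7,9,11,13,15,17,19,21,23,25,27,29,31} = 0⊕1⊕1⊕1⊕0⊕1⊕1⊕0⊕0⊕1⊕0⊕0⊕1⊕1⊕0 = 0
p2 = XOR of data positions {3,6,7,10,11,14,15,18,19,22,23,26,27,30,31} = 0⊕1⊕1⊕0⊕0⊕1⊕1⊕0⊕0⊕1⊕0⊕1⊕1⊕1⊕0 = 0
p4 = XOR of data positions {5,6,7,12,13,14,15,20,21,22,23,28,29,30,31} = 1⊕1⊕1⊕0⊕1⊕1⊕1⊕0⊕1⊕1⊕0⊕1⊕1⊕1⊕0 = 1
p8 = XOR of data positions {9,10,11,12,13,14,15,24,25,26,27,28,29,30,31} = 1⊕0⊕0⊕0⊕1⊕1⊕1⊕1⊕0⊕1⊕1⊕1⊕1⊕1⊕0 = 0
p16 = XOR of data positions {17,18,19,20,21,22,23,24,25,26,27,28,29,30,31} = 0⊕0⊕0⊕0⊕1⊕1⊕0⊕1⊕0⊕1⊕1⊕1⊕1⊕1⊕0 = 0
Parity bits p1,p2,p4,p8,p16 = 00100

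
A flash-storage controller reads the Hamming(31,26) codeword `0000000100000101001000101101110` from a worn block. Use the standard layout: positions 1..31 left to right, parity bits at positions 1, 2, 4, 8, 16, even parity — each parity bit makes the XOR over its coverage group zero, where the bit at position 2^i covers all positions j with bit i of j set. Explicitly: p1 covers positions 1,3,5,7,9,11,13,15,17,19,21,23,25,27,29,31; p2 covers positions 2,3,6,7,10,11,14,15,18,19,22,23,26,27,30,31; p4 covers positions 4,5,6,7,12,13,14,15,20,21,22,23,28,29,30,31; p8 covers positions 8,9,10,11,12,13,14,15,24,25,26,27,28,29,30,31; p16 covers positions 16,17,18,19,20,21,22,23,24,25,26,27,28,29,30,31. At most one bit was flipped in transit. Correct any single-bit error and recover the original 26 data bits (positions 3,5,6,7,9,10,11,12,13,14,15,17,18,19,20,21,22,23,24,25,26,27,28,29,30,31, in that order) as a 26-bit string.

s1: b1⊕b3⊕b5⊕b7⊕b9⊕b11⊕b13⊕b15⊕b17⊕b19⊕b21⊕b23⊕b25⊕b27⊕b29⊕b31 = 0⊕0⊕0⊕0⊕0⊕0⊕0⊕0⊕0⊕1⊕0⊕1⊕1⊕0⊕1⊕0 = 0
s2: b2⊕b3⊕b6⊕b7⊕b10⊕b11⊕b14⊕b15⊕b18⊕b19⊕b22⊕b23⊕b26⊕b27⊕b30⊕b31 = 0⊕0⊕0⊕0⊕0⊕0⊕1⊕0⊕0⊕1⊕0⊕1⊕1⊕0⊕1⊕0 = 1
s4: b4⊕b5⊕b6⊕b7⊕b12⊕b13⊕b14⊕b15⊕b20⊕b21⊕b22⊕b23⊕b28⊕b29⊕b30⊕b31 = 0⊕0⊕0⊕0⊕0⊕0⊕1⊕0⊕0⊕0⊕0⊕1⊕1⊕1⊕1⊕0 = 1
s8: b8⊕b9⊕b10⊕b11⊕b12⊕b13⊕b14⊕b15⊕b24⊕b25⊕b26⊕b27⊕b28⊕b29⊕b30⊕b31 = 1⊕0⊕0⊕0⊕0⊕0⊕1⊕0⊕0⊕1⊕1⊕0⊕1⊕1⊕1⊕0 = 1
s16: b16⊕b17⊕b18⊕b19⊕b20⊕b21⊕b22⊕b23⊕b24⊕b25⊕b26⊕b27⊕b28⊕b29⊕b30⊕b31 = 1⊕0⊕0⊕1⊕0⊕0⊕0⊕1⊕0⊕1⊕1⊕0⊕1⊕1⊕1⊕0 = 0
Syndrome (s16...s1) = 01110 → position 14.
Flip bit 14: corrected codeword = 0000000100000001001000101101110
Data bits at positions 3,5,6,7,9,10,11,12,13,14,15,17,18,19,20,21,22,23,24,25,26,27,28,29,30,31: 00000000000001000101101110

00000000000001000101101110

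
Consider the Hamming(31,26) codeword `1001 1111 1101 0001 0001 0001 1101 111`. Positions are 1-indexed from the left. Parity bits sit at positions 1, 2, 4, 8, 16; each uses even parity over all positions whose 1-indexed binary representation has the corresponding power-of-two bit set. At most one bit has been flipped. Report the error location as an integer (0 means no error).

25

s1: b1⊕b3⊕b5⊕b7⊕b9⊕b11⊕b13⊕b15⊕b17⊕b19⊕b21⊕b23⊕b25⊕b27⊕b29⊕b31 = 1⊕0⊕1⊕1⊕1⊕0⊕0⊕0⊕0⊕0⊕0⊕0⊕1⊕0⊕1⊕1 = 1
s2: b2⊕b3⊕b6⊕b7⊕b10⊕b11⊕b14⊕b15⊕b18⊕b19⊕b22⊕b23⊕b26⊕b27⊕b30⊕b31 = 0⊕0⊕1⊕1⊕1⊕0⊕0⊕0⊕0⊕0⊕0⊕0⊕1⊕0⊕1⊕1 = 0
s4: b4⊕b5⊕b6⊕b7⊕b12⊕b13⊕b14⊕b15⊕b20⊕b21⊕b22⊕b23⊕b28⊕b29⊕b30⊕b31 = 1⊕1⊕1⊕1⊕1⊕0⊕0⊕0⊕1⊕0⊕0⊕0⊕1⊕1⊕1⊕1 = 0
s8: b8⊕b9⊕b10⊕b11⊕b12⊕b13⊕b14⊕b15⊕b24⊕b25⊕b26⊕b27⊕b28⊕b29⊕b30⊕b31 = 1⊕1⊕1⊕0⊕1⊕0⊕0⊕0⊕1⊕1⊕1⊕0⊕1⊕1⊕1⊕1 = 1
s16: b16⊕b17⊕b18⊕b19⊕b20⊕b21⊕b22⊕b23⊕b24⊕b25⊕b26⊕b27⊕b28⊕b29⊕b30⊕b31 = 1⊕0⊕0⊕0⊕1⊕0⊕0⊕0⊕1⊕1⊕1⊕0⊕1⊕1⊕1⊕1 = 1
Syndrome (s16...s1) = 11001 → position 25.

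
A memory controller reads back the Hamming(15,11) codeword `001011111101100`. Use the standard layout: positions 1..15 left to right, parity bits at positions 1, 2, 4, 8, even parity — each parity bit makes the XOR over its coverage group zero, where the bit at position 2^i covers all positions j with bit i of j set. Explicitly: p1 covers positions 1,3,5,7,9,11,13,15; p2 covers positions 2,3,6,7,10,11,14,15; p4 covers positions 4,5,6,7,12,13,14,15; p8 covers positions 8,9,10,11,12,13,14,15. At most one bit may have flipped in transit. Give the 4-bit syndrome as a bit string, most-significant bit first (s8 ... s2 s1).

s1: b1⊕b3⊕b5⊕b7⊕b9⊕b11⊕b13⊕b15 = 0⊕1⊕1⊕1⊕1⊕0⊕1⊕0 = 1
s2: b2⊕b3⊕b6⊕b7⊕b10⊕b11⊕b14⊕b15 = 0⊕1⊕1⊕1⊕1⊕0⊕0⊕0 = 0
s4: b4⊕b5⊕b6⊕b7⊕b12⊕b13⊕b14⊕b15 = 0⊕1⊕1⊕1⊕1⊕1⊕0⊕0 = 1
s8: b8⊕b9⊕b10⊕b11⊕b12⊕b13⊕b14⊕b15 = 1⊕1⊕1⊕0⊕1⊕1⊕0⊕0 = 1
Syndrome (s8...s1) = 1101 → position 13.

1101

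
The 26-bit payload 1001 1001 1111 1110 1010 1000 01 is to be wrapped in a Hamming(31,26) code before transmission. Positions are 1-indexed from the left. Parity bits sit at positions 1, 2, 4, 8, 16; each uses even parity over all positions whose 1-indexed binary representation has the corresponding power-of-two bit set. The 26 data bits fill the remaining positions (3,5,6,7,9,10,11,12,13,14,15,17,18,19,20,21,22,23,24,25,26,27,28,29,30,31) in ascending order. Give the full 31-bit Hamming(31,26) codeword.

0110001010011110111101010100001

Place data bits at non-power-of-two positions: b3=1, b5=0, b6=0, b7=1, b9=1, b10=0, b11=0, b12=1, b13=1, b14=1, b15=1, b17=1, b18=1, b19=1, b20=1, b21=0, b22=1, b23=0, b24=1, b25=0, b26=1, b27=0, b28=0, b29=0, b30=0, b31=1.
p1 = XOR of data positions {3,5,7,9,11,13,15,17,19,21,23,25,27,29,31} = 1⊕0⊕1⊕1⊕0⊕1⊕1⊕1⊕1⊕0⊕0⊕0⊕0⊕0⊕1 = 0
p2 = XOR of data positions {3,6,7,10,11,14,15,18,19,22,23,26,27,30,31} = 1⊕0⊕1⊕0⊕0⊕1⊕1⊕1⊕1⊕1⊕0⊕1⊕0⊕0⊕1 = 1
p4 = XOR of data positions {5,6,7,12,13,14,15,20,21,22,23,28,29,30,31} = 0⊕0⊕1⊕1⊕1⊕1⊕1⊕1⊕0⊕1⊕0⊕0⊕0⊕0⊕1 = 0
p8 = XOR of data positions {9,10,11,12,13,14,15,24,25,26,27,28,29,30,31} = 1⊕0⊕0⊕1⊕1⊕1⊕1⊕1⊕0⊕1⊕0⊕0⊕0⊕0⊕1 = 0
p16 = XOR of data positions {17,18,19,20,21,22,23,24,25,26,27,28,29,30,31} = 1⊕1⊕1⊕1⊕0⊕1⊕0⊕1⊕0⊕1⊕0⊕0⊕0⊕0⊕1 = 0
Codeword b1..b31 = 0110001010011110111101010100001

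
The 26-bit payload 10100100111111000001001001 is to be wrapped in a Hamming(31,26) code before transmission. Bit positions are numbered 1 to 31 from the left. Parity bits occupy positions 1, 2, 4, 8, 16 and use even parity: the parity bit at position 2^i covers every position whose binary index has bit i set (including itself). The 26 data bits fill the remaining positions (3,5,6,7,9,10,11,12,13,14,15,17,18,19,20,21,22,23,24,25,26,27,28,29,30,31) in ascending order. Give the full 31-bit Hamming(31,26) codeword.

1010010101001110111000001001001

Place data bits at non-power-of-two positions: b3=1, b5=0, b6=1, b7=0, b9=0, b10=1, b11=0, b12=0, b13=1, b14=1, b15=1, b17=1, b18=1, b19=1, b20=0, b21=0, b22=0, b23=0, b24=0, b25=1, b26=0, b27=0, b28=1, b29=0, b30=0, b31=1.
p1 = XOR of data positions {3,5,7,9,11,13,15,17,19,21,23,25,27,29,31} = 1⊕0⊕0⊕0⊕0⊕1⊕1⊕1⊕1⊕0⊕0⊕1⊕0⊕0⊕1 = 1
p2 = XOR of data positions {3,6,7,10,11,14,15,18,19,22,23,26,27,30,31} = 1⊕1⊕0⊕1⊕0⊕1⊕1⊕1⊕1⊕0⊕0⊕0⊕0⊕0⊕1 = 0
p4 = XOR of data positions {5,6,7,12,13,14,15,20,21,22,23,28,29,30,31} = 0⊕1⊕0⊕0⊕1⊕1⊕1⊕0⊕0⊕0⊕0⊕1⊕0⊕0⊕1 = 0
p8 = XOR of data positions {9,10,11,12,13,14,15,24,25,26,27,28,29,30,31} = 0⊕1⊕0⊕0⊕1⊕1⊕1⊕0⊕1⊕0⊕0⊕1⊕0⊕0⊕1 = 1
p16 = XOR of data positions {17,18,19,20,21,22,23,24,25,26,27,28,29,30,31} = 1⊕1⊕1⊕0⊕0⊕0⊕0⊕0⊕1⊕0⊕0⊕1⊕0⊕0⊕1 = 0
Codeword b1..b31 = 1010010101001110111000001001001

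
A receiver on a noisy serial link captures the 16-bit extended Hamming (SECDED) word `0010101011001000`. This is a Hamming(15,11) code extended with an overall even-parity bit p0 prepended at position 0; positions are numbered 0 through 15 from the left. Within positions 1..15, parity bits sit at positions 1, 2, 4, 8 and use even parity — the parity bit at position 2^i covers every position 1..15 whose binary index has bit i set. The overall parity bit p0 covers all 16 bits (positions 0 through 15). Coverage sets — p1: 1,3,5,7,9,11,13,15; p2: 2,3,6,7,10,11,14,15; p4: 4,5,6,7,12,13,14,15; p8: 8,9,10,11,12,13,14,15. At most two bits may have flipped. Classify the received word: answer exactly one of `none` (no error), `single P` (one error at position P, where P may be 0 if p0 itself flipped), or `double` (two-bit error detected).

double

s1: b1⊕b3⊕b5⊕b7⊕b9⊕b11⊕b13⊕b15 = 0⊕0⊕0⊕0⊕1⊕0⊕0⊕0 = 1
s2: b2⊕b3⊕b6⊕b7⊕b10⊕b11⊕b14⊕b15 = 1⊕0⊕1⊕0⊕0⊕0⊕0⊕0 = 0
s4: b4⊕b5⊕b6⊕b7⊕b12⊕b13⊕b14⊕b15 = 1⊕0⊕1⊕0⊕1⊕0⊕0⊕0 = 1
s8: b8⊕b9⊕b10⊕b11⊕b12⊕b13⊕b14⊕b15 = 1⊕1⊕0⊕0⊕1⊕0⊕0⊕0 = 1
Syndrome (s8...s1) = 1101 → position 13.
Overall parity (XOR of all 16 bits, including p0): 0⊕0⊕1⊕0⊕1⊕0⊕1⊕0⊕1⊕1⊕0⊕0⊕1⊕0⊕0⊕0 = 0
Overall=0, syndrome position=13 → double-bit error detected (uncorrectable).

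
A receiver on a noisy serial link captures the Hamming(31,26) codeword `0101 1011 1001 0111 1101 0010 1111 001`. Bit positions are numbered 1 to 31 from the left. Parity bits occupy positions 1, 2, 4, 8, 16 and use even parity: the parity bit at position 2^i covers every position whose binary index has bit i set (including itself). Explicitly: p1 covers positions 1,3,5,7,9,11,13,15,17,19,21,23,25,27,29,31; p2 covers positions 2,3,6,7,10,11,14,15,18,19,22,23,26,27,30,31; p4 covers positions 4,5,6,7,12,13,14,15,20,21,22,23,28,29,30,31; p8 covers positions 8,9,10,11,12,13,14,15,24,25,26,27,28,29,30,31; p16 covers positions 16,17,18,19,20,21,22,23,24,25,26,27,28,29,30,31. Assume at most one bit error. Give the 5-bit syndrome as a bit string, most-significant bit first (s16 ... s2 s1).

s1: b1⊕b3⊕b5⊕b7⊕b9⊕b11⊕b13⊕b15⊕b17⊕b19⊕b21⊕b23⊕b25⊕b27⊕b29⊕b31 = 0⊕0⊕1⊕1⊕1⊕0⊕0⊕1⊕1⊕0⊕0⊕1⊕1⊕1⊕0⊕1 = 1
s2: b2⊕b3⊕b6⊕b7⊕b10⊕b11⊕b14⊕b15⊕b18⊕b19⊕b22⊕b23⊕b26⊕b27⊕b30⊕b31 = 1⊕0⊕0⊕1⊕0⊕0⊕1⊕1⊕1⊕0⊕0⊕1⊕1⊕1⊕0⊕1 = 1
s4: b4⊕b5⊕b6⊕b7⊕b12⊕b13⊕b14⊕b15⊕b20⊕b21⊕b22⊕b23⊕b28⊕b29⊕b30⊕b31 = 1⊕1⊕0⊕1⊕1⊕0⊕1⊕1⊕1⊕0⊕0⊕1⊕1⊕0⊕0⊕1 = 0
s8: b8⊕b9⊕b10⊕b11⊕b12⊕b13⊕b14⊕b15⊕b24⊕b25⊕b26⊕b27⊕b28⊕b29⊕b30⊕b31 = 1⊕1⊕0⊕0⊕1⊕0⊕1⊕1⊕0⊕1⊕1⊕1⊕1⊕0⊕0⊕1 = 0
s16: b16⊕b17⊕b18⊕b19⊕b20⊕b21⊕b22⊕b23⊕b24⊕b25⊕b26⊕b27⊕b28⊕b29⊕b30⊕b31 = 1⊕1⊕1⊕0⊕1⊕0⊕0⊕1⊕0⊕1⊕1⊕1⊕1⊕0⊕0⊕1 = 0
Syndrome (s16...s1) = 00011 → position 3.

00011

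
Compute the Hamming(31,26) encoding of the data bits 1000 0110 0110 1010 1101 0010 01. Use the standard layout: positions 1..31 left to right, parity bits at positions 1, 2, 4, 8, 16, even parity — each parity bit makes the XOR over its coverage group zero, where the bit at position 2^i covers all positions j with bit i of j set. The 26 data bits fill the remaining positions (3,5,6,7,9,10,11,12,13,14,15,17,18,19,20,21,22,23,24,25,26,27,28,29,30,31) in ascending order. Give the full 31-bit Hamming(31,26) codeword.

Place data bits at non-power-of-two positions: b3=1, b5=0, b6=0, b7=0, b9=0, b10=1, b11=1, b12=0, b13=0, b14=1, b15=1, b17=0, b18=1, b19=0, b20=1, b21=0, b22=1, b23=1, b24=0, b25=1, b26=0, b27=0, b28=1, b29=0, b30=0, b31=1.
p1 = XOR of data positions {3,5,7,9,11,13,15,17,19,21,23,25,27,29,31} = 1⊕0⊕0⊕0⊕1⊕0⊕1⊕0⊕0⊕0⊕1⊕1⊕0⊕0⊕1 = 0
p2 = XOR of data positions {3,6,7,10,11,14,15,18,19,22,23,26,27,30,31} = 1⊕0⊕0⊕1⊕1⊕1⊕1⊕1⊕0⊕1⊕1⊕0⊕0⊕0⊕1 = 1
p4 = XOR of data positions {5,6,7,12,13,14,15,20,21,22,23,28,29,30,31} = 0⊕0⊕0⊕0⊕0⊕1⊕1⊕1⊕0⊕1⊕1⊕1⊕0⊕0⊕1 = 1
p8 = XOR of data positions {9,10,11,12,13,14,15,24,25,26,27,28,29,30,31} = 0⊕1⊕1⊕0⊕0⊕1⊕1⊕0⊕1⊕0⊕0⊕1⊕0⊕0⊕1 = 1
p16 = XOR of data positions {17,18,19,20,21,22,23,24,25,26,27,28,29,30,31} = 0⊕1⊕0⊕1⊕0⊕1⊕1⊕0⊕1⊕0⊕0⊕1⊕0⊕0⊕1 = 1
Codeword b1..b31 = 0111000101100111010101101001001

0111000101100111010101101001001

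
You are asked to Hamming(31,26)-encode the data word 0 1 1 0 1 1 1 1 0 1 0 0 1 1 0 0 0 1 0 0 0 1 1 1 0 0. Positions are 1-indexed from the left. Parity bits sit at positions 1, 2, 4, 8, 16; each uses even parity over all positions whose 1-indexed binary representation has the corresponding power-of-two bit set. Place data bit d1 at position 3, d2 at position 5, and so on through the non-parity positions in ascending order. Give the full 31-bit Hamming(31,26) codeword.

Place data bits at non-power-of-two positions: b3=0, b5=1, b6=1, b7=0, b9=1, b10=1, b11=1, b12=1, b13=0, b14=1, b15=0, b17=0, b18=1, b19=1, b20=0, b21=0, b22=0, b23=1, b24=0, b25=0, b26=0, b27=1, b28=1, b29=1, b30=0, b31=0.
p1 = XOR of data positions {3,5,7,9,11,13,15,17,19,21,23,25,27,29,31} = 0⊕1⊕0⊕1⊕1⊕0⊕0⊕0⊕1⊕0⊕1⊕0⊕1⊕1⊕0 = 1
p2 = XOR of data positions {3,6,7,10,11,14,15,18,19,22,23,26,27,30,31} = 0⊕1⊕0⊕1⊕1⊕1⊕0⊕1⊕1⊕0⊕1⊕0⊕1⊕0⊕0 = 0
p4 = XOR of data positions {5,6,7,12,13,14,15,20,21,22,23,28,29,30,31} = 1⊕1⊕0⊕1⊕0⊕1⊕0⊕0⊕0⊕0⊕1⊕1⊕1⊕0⊕0 = 1
p8 = XOR of data positions {9,10,11,12,13,14,15,24,25,26,27,28,29,30,31} = 1⊕1⊕1⊕1⊕0⊕1⊕0⊕0⊕0⊕0⊕1⊕1⊕1⊕0⊕0 = 0
p16 = XOR of data positions {17,18,19,20,21,22,23,24,25,26,27,28,29,30,31} = 0⊕1⊕1⊕0⊕0⊕0⊕1⊕0⊕0⊕0⊕1⊕1⊕1⊕0⊕0 = 0
Codeword b1..b31 = 1001110011110100011000100011100

1001110011110100011000100011100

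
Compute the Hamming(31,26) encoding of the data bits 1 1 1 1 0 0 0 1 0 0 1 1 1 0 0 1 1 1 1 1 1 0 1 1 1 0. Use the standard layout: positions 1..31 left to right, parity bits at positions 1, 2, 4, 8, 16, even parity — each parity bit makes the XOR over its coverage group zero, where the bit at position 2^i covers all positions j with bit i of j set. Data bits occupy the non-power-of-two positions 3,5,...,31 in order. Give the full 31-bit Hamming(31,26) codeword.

Place data bits at non-power-of-two positions: b3=1, b5=1, b6=1, b7=1, b9=0, b10=0, b11=0, b12=1, b13=0, b14=0, b15=1, b17=1, b18=1, b19=0, b20=0, b21=1, b22=1, b23=1, b24=1, b25=1, b26=1, b27=0, b28=1, b29=1, b30=1, b31=0.
p1 = XOR of data positions {3,5,7,9,11,13,15,17,19,21,23,25,27,29,31} = 1⊕1⊕1⊕0⊕0⊕0⊕1⊕1⊕0⊕1⊕1⊕1⊕0⊕1⊕0 = 1
p2 = XOR of data positions {3,6,7,10,11,14,15,18,19,22,23,26,27,30,31} = 1⊕1⊕1⊕0⊕0⊕0⊕1⊕1⊕0⊕1⊕1⊕1⊕0⊕1⊕0 = 1
p4 = XOR of data positions {5,6,7,12,13,14,15,20,21,22,23,28,29,30,31} = 1⊕1⊕1⊕1⊕0⊕0⊕1⊕0⊕1⊕1⊕1⊕1⊕1⊕1⊕0 = 1
p8 = XOR of data positions {9,10,11,12,13,14,15,24,25,26,27,28,29,30,31} = 0⊕0⊕0⊕1⊕0⊕0⊕1⊕1⊕1⊕1⊕0⊕1⊕1⊕1⊕0 = 0
p16 = XOR of data positions {17,18,19,20,21,22,23,24,25,26,27,28,29,30,31} = 1⊕1⊕0⊕0⊕1⊕1⊕1⊕1⊕1⊕1⊕0⊕1⊕1⊕1⊕0 = 1
Codeword b1..b31 = 1111111000010011110011111101110

1111111000010011110011111101110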